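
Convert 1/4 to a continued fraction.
[0; 4]

Euclidean algorithm steps:
1 = 0 × 4 + 1
4 = 4 × 1 + 0
Continued fraction: [0; 4]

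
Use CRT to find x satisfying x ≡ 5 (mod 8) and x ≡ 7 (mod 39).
85

Using Chinese Remainder Theorem:
M = 8 × 39 = 312
M1 = 39, M2 = 8
y1 = 39^(-1) mod 8 = 7
y2 = 8^(-1) mod 39 = 5
x = (5×39×7 + 7×8×5) mod 312 = 85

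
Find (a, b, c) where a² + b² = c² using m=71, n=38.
(3597, 5396, 6485)

Euclid's formula: a = m² - n², b = 2mn, c = m² + n²
m = 71, n = 38
a = 71² - 38² = 5041 - 1444 = 3597
b = 2 × 71 × 38 = 5396
c = 71² + 38² = 5041 + 1444 = 6485
Verification: 3597² + 5396² = 12938409 + 29116816 = 42055225 = 6485² ✓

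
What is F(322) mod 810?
1

Matrix identity: Q^n = [[F_(n+1), F_n], [F_n, F_(n-1)]] with Q = [[1,1],[1,0]].
n = 322 = 101000010₂. Square-and-multiply, entries mod 810:
Q^1 = [[1,1],[1,0]]
Q^2 = (Q^1)² = [[2,1],[1,1]]
Q^5 = (Q^2)²·Q = [[8,5],[5,3]]
Q^10 = (Q^5)² = [[89,55],[55,34]]
Q^20 = (Q^10)² = [[416,285],[285,131]]
Q^40 = (Q^20)² = [[751,375],[375,376]]
Q^80 = (Q^40)² = [[736,615],[615,121]]
Q^161 = (Q^80)²·Q = [[316,571],[571,555]]
Q^322 = (Q^161)² = [[647,1],[1,646]]
F_322 mod 810 = Q^322[0][1] = 1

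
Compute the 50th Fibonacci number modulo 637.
57

Matrix identity: Q^n = [[F_(n+1), F_n], [F_n, F_(n-1)]] with Q = [[1,1],[1,0]].
n = 50 = 110010₂. Square-and-multiply, entries mod 637:
Q^1 = [[1,1],[1,0]]
Q^3 = (Q^1)²·Q = [[3,2],[2,1]]
Q^6 = (Q^3)² = [[13,8],[8,5]]
Q^12 = (Q^6)² = [[233,144],[144,89]]
Q^25 = (Q^12)²·Q = [[363,496],[496,504]]
Q^50 = (Q^25)² = [[44,57],[57,624]]
F_50 mod 637 = Q^50[0][1] = 57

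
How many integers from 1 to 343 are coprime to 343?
294

343 = 7^3
φ(n) = n × ∏(1 - 1/p) for each prime p dividing n
φ(343) = 343 × (1 - 1/7) = 294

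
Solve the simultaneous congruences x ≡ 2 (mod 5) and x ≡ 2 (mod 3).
2

Using Chinese Remainder Theorem:
M = 5 × 3 = 15
M1 = 3, M2 = 5
y1 = 3^(-1) mod 5 = 2
y2 = 5^(-1) mod 3 = 2
x = (2×3×2 + 2×5×2) mod 15 = 2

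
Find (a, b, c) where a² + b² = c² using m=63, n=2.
(3965, 252, 3973)

Euclid's formula: a = m² - n², b = 2mn, c = m² + n²
m = 63, n = 2
a = 63² - 2² = 3969 - 4 = 3965
b = 2 × 63 × 2 = 252
c = 63² + 2² = 3969 + 4 = 3973
Verification: 3965² + 252² = 15721225 + 63504 = 15784729 = 3973² ✓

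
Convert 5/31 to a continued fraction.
[0; 6, 5]

Euclidean algorithm steps:
5 = 0 × 31 + 5
31 = 6 × 5 + 1
5 = 5 × 1 + 0
Continued fraction: [0; 6, 5]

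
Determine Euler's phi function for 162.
54

162 = 2 × 3^4
φ(n) = n × ∏(1 - 1/p) for each prime p dividing n
φ(162) = 162 × (1 - 1/2) × (1 - 1/3) = 54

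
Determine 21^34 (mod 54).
27

Repeated squaring. Binary of 34 = 100010.
21^1 ≡ 21 (mod 54); 21^2 ≡ 9 (mod 54); 21^4 ≡ 27 (mod 54); 21^8 ≡ 27 (mod 54); 21^16 ≡ 27 (mod 54); 21^32 ≡ 27 (mod 54)
21^34 = 21^2 × 21^32 ≡ 27 (mod 54)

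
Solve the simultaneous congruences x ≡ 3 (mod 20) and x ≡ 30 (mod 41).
563

Using Chinese Remainder Theorem:
M = 20 × 41 = 820
M1 = 41, M2 = 20
y1 = 41^(-1) mod 20 = 1
y2 = 20^(-1) mod 41 = 39
x = (3×41×1 + 30×20×39) mod 820 = 563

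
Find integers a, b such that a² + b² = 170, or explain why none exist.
1² + 13² (a=1, b=13)

Factorization: 170 = 2 × 5 × 17
By Fermat: n is sum of two squares iff every prime p ≡ 3 (mod 4) appears to even power.
All primes ≡ 3 (mod 4) appear to even power.
Search a = 0, 1, 2, … for 170 - a² a perfect square: first hit at a = 1: 170 - 1 = 169 = 13².
170 = 1² + 13² = 1 + 169 ✓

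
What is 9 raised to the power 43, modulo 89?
10

Repeated squaring. Binary of 43 = 101011.
9^1 ≡ 9 (mod 89); 9^2 ≡ 81 (mod 89); 9^4 ≡ 64 (mod 89); 9^8 ≡ 2 (mod 89); 9^16 ≡ 4 (mod 89); 9^32 ≡ 16 (mod 89)
9^43 = 9^1 × 9^2 × 9^8 × 9^32 ≡ 10 (mod 89)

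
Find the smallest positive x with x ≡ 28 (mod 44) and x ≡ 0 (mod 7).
28

Using Chinese Remainder Theorem:
M = 44 × 7 = 308
M1 = 7, M2 = 44
y1 = 7^(-1) mod 44 = 19
y2 = 44^(-1) mod 7 = 4
x = (28×7×19 + 0×44×4) mod 308 = 28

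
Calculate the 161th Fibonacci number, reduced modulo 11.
1

Matrix identity: Q^n = [[F_(n+1), F_n], [F_n, F_(n-1)]] with Q = [[1,1],[1,0]].
n = 161 = 10100001₂. Square-and-multiply, entries mod 11:
Q^1 = [[1,1],[1,0]]
Q^2 = (Q^1)² = [[2,1],[1,1]]
Q^5 = (Q^2)²·Q = [[8,5],[5,3]]
Q^10 = (Q^5)² = [[1,0],[0,1]]
Q^20 = (Q^10)² = [[1,0],[0,1]]
Q^40 = (Q^20)² = [[1,0],[0,1]]
Q^80 = (Q^40)² = [[1,0],[0,1]]
Q^161 = (Q^80)²·Q = [[1,1],[1,0]]
F_161 mod 11 = Q^161[0][1] = 1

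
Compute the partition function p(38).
26015

p(n) counts ways to write n as a sum of positive integers (order ignored).
Euler's pentagonal recurrence: p(k) = p(k-1) + p(k-2) - p(k-5) - p(k-7) + p(k-12) + p(k-15) - ... (offsets j(3j∓1)/2, signs ++--, p(0)=1, p(<0)=0).
DP table for k = 0..37: p(0)=1, p(1)=1, p(2)=2, p(3)=3, p(4)=5, p(5)=7, p(6)=11, p(7)=15, p(8)=22, p(9)=30, p(10)=42, p(11)=56, p(12)=77, p(13)=101, p(14)=135, p(15)=176, p(16)=231, p(17)=297, p(18)=385, p(19)=490, p(20)=627, p(21)=792, p(22)=1002, p(23)=1255, p(24)=1575, p(25)=1958, p(26)=2436, p(27)=3010, p(28)=3718, p(29)=4565, p(30)=5604, p(31)=6842, p(32)=8349, p(33)=10143, p(34)=12310, p(35)=14883, p(36)=17977, p(37)=21637.
Final step: p(38) = p(37) + p(36) - p(33) - p(31) + p(26) + p(23) - p(16) - p(12) + p(3)
= 21637 + 17977 - 10143 - 6842 + 2436 + 1255 - 231 - 77 + 3
= 26015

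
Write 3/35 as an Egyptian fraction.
1/12 + 1/420

Greedy algorithm:
3/35: ceiling(35/3) = 12, use 1/12
1/420: ceiling(420/1) = 420, use 1/420
Result: 3/35 = 1/12 + 1/420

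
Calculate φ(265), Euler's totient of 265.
208

265 = 5 × 53
φ(n) = n × ∏(1 - 1/p) for each prime p dividing n
φ(265) = 265 × (1 - 1/5) × (1 - 1/53) = 208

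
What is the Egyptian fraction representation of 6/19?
1/4 + 1/16 + 1/304

Greedy algorithm:
6/19: ceiling(19/6) = 4, use 1/4
5/76: ceiling(76/5) = 16, use 1/16
1/304: ceiling(304/1) = 304, use 1/304
Result: 6/19 = 1/4 + 1/16 + 1/304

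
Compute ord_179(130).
178

179 is prime, so ord(130) divides φ(179) = 178.
Divisors of 178: 1, 2, 89, 178.
Repeated squaring: 130^1 ≡ 130, 130^2 ≡ 74, 130^4 ≡ 106, 130^8 ≡ 138, 130^16 ≡ 70, 130^32 ≡ 67, 130^64 ≡ 14, 130^128 ≡ 17 (mod 179).
Test 130^d mod 179 for each divisor d in increasing order:
130^1 ≡ 130
130^2 ≡ 74
130^89 = 130^64·130^16·130^8·130^1 ≡ 178
130^178 = 130^128·130^32·130^16·130^2 ≡ 1  ← first divisor giving 1
The order is 178.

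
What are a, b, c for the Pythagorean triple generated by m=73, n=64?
(1233, 9344, 9425)

Euclid's formula: a = m² - n², b = 2mn, c = m² + n²
m = 73, n = 64
a = 73² - 64² = 5329 - 4096 = 1233
b = 2 × 73 × 64 = 9344
c = 73² + 64² = 5329 + 4096 = 9425
Verification: 1233² + 9344² = 1520289 + 87310336 = 88830625 = 9425² ✓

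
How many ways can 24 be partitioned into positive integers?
1575

p(n) counts ways to write n as a sum of positive integers (order ignored).
Euler's pentagonal recurrence: p(k) = p(k-1) + p(k-2) - p(k-5) - p(k-7) + p(k-12) + p(k-15) - ... (offsets j(3j∓1)/2, signs ++--, p(0)=1, p(<0)=0).
DP table for k = 0..23: p(0)=1, p(1)=1, p(2)=2, p(3)=3, p(4)=5, p(5)=7, p(6)=11, p(7)=15, p(8)=22, p(9)=30, p(10)=42, p(11)=56, p(12)=77, p(13)=101, p(14)=135, p(15)=176, p(16)=231, p(17)=297, p(18)=385, p(19)=490, p(20)=627, p(21)=792, p(22)=1002, p(23)=1255.
Final step: p(24) = p(23) + p(22) - p(19) - p(17) + p(12) + p(9) - p(2)
= 1255 + 1002 - 490 - 297 + 77 + 30 - 2
= 1575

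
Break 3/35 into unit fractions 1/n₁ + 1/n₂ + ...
1/12 + 1/420

Greedy algorithm:
3/35: ceiling(35/3) = 12, use 1/12
1/420: ceiling(420/1) = 420, use 1/420
Result: 3/35 = 1/12 + 1/420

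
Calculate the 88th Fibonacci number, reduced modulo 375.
306

Matrix identity: Q^n = [[F_(n+1), F_n], [F_n, F_(n-1)]] with Q = [[1,1],[1,0]].
n = 88 = 1011000₂. Square-and-multiply, entries mod 375:
Q^1 = [[1,1],[1,0]]
Q^2 = (Q^1)² = [[2,1],[1,1]]
Q^5 = (Q^2)²·Q = [[8,5],[5,3]]
Q^11 = (Q^5)²·Q = [[144,89],[89,55]]
Q^22 = (Q^11)² = [[157,86],[86,71]]
Q^44 = (Q^22)² = [[170,108],[108,62]]
Q^88 = (Q^44)² = [[64,306],[306,133]]
F_88 mod 375 = Q^88[0][1] = 306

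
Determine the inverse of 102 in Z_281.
135

gcd(102, 281) = 1, so the inverse exists.
Extended Euclidean algorithm on (281, 102):
281 = 2 × 102 + 77  ⟹  77 = (1)·281 + (-2)·102
102 = 1 × 77 + 25  ⟹  25 = (-1)·281 + (3)·102
77 = 3 × 25 + 2  ⟹  2 = (4)·281 + (-11)·102
25 = 12 × 2 + 1  ⟹  1 = (-49)·281 + (135)·102
So (135)·102 ≡ 1 (mod 281), i.e. 102^(-1) ≡ 135 (mod 281).
Check: 102 × 135 = 13770 ≡ 1 (mod 281)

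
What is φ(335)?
264

335 = 5 × 67
φ(n) = n × ∏(1 - 1/p) for each prime p dividing n
φ(335) = 335 × (1 - 1/5) × (1 - 1/67) = 264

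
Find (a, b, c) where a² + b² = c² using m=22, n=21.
(43, 924, 925)

Euclid's formula: a = m² - n², b = 2mn, c = m² + n²
m = 22, n = 21
a = 22² - 21² = 484 - 441 = 43
b = 2 × 22 × 21 = 924
c = 22² + 21² = 484 + 441 = 925
Verification: 43² + 924² = 1849 + 853776 = 855625 = 925² ✓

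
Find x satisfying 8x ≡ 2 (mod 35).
x ≡ 9 (mod 35)

gcd(8, 35) = 1, which divides 2, so solutions exist.
Find 8^(-1) mod 35 by the extended Euclidean algorithm:
35 = 4 × 8 + 3  ⟹  3 = (1)·35 + (-4)·8
8 = 2 × 3 + 2  ⟹  2 = (-2)·35 + (9)·8
3 = 1 × 2 + 1  ⟹  1 = (3)·35 + (-13)·8
So (-13)·8 ≡ 1 (mod 35), i.e. 8^(-1) ≡ -13 ≡ 22 (mod 35).
x ≡ 22 × 2 = 44 ≡ 9 (mod 35).
Check: 8 × 9 = 72 ≡ 2 (mod 35).
Unique solution: x ≡ 9 (mod 35)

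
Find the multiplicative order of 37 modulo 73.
9

73 is prime, so ord(37) divides φ(73) = 72.
Divisors of 72: 1, 2, 3, 4, 6, 8, 9, 12, 18, 24, 36, 72.
Repeated squaring: 37^1 ≡ 37, 37^2 ≡ 55, 37^4 ≡ 32, 37^8 ≡ 2, 37^16 ≡ 4, 37^32 ≡ 16, 37^64 ≡ 37 (mod 73).
Test 37^d mod 73 for each divisor d in increasing order:
37^1 ≡ 37
37^2 ≡ 55
37^3 = 37^2·37^1 ≡ 64
37^4 ≡ 32
37^6 = 37^4·37^2 ≡ 8
37^8 ≡ 2
37^9 = 37^8·37^1 ≡ 1  ← first divisor giving 1
The order is 9.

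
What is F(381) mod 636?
422

Matrix identity: Q^n = [[F_(n+1), F_n], [F_n, F_(n-1)]] with Q = [[1,1],[1,0]].
n = 381 = 101111101₂. Square-and-multiply, entries mod 636:
Q^1 = [[1,1],[1,0]]
Q^2 = (Q^1)² = [[2,1],[1,1]]
Q^5 = (Q^2)²·Q = [[8,5],[5,3]]
Q^11 = (Q^5)²·Q = [[144,89],[89,55]]
Q^23 = (Q^11)²·Q = [[576,37],[37,539]]
Q^47 = (Q^23)²·Q = [[432,517],[517,551]]
Q^95 = (Q^47)²·Q = [[492,445],[445,47]]
Q^190 = (Q^95)² = [[613,83],[83,530]]
Q^381 = (Q^190)²·Q = [[527,422],[422,105]]
F_381 mod 636 = Q^381[0][1] = 422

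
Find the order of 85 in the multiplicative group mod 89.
22

89 is prime, so ord(85) divides φ(89) = 88.
Divisors of 88: 1, 2, 4, 8, 11, 22, 44, 88.
Repeated squaring: 85^1 ≡ 85, 85^2 ≡ 16, 85^4 ≡ 78, 85^8 ≡ 32, 85^16 ≡ 45, 85^32 ≡ 67, 85^64 ≡ 39 (mod 89).
Test 85^d mod 89 for each divisor d in increasing order:
85^1 ≡ 85
85^2 ≡ 16
85^4 ≡ 78
85^8 ≡ 32
85^11 = 85^8·85^2·85^1 ≡ 88
85^22 = 85^16·85^4·85^2 ≡ 1  ← first divisor giving 1
The order is 22.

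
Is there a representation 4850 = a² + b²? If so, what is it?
19² + 67² (a=19, b=67)

Factorization: 4850 = 2 × 5^2 × 97
By Fermat: n is sum of two squares iff every prime p ≡ 3 (mod 4) appears to even power.
All primes ≡ 3 (mod 4) appear to even power.
Search a = 0, 1, 2, … for 4850 - a² a perfect square: first hit at a = 19: 4850 - 361 = 4489 = 67².
4850 = 19² + 67² = 361 + 4489 ✓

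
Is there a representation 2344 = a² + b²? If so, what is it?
30² + 38² (a=30, b=38)

Factorization: 2344 = 2^3 × 293
By Fermat: n is sum of two squares iff every prime p ≡ 3 (mod 4) appears to even power.
All primes ≡ 3 (mod 4) appear to even power.
Search a = 0, 1, 2, … for 2344 - a² a perfect square: first hit at a = 30: 2344 - 900 = 1444 = 38².
2344 = 30² + 38² = 900 + 1444 ✓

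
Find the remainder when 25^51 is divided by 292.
97

Repeated squaring. Binary of 51 = 110011.
25^1 ≡ 25 (mod 292); 25^2 ≡ 41 (mod 292); 25^4 ≡ 221 (mod 292); 25^8 ≡ 77 (mod 292); 25^16 ≡ 89 (mod 292); 25^32 ≡ 37 (mod 292)
25^51 = 25^1 × 25^2 × 25^16 × 25^32 ≡ 97 (mod 292)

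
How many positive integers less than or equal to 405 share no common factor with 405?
216

405 = 3^4 × 5
φ(n) = n × ∏(1 - 1/p) for each prime p dividing n
φ(405) = 405 × (1 - 1/3) × (1 - 1/5) = 216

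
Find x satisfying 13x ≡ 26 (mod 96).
x ≡ 2 (mod 96)

gcd(13, 96) = 1, which divides 26, so solutions exist.
Find 13^(-1) mod 96 by the extended Euclidean algorithm:
96 = 7 × 13 + 5  ⟹  5 = (1)·96 + (-7)·13
13 = 2 × 5 + 3  ⟹  3 = (-2)·96 + (15)·13
5 = 1 × 3 + 2  ⟹  2 = (3)·96 + (-22)·13
3 = 1 × 2 + 1  ⟹  1 = (-5)·96 + (37)·13
So (37)·13 ≡ 1 (mod 96), i.e. 13^(-1) ≡ 37 (mod 96).
x ≡ 37 × 26 = 962 ≡ 2 (mod 96).
Check: 13 × 2 = 26 ≡ 26 (mod 96).
Unique solution: x ≡ 2 (mod 96)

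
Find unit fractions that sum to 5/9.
1/2 + 1/18

Greedy algorithm:
5/9: ceiling(9/5) = 2, use 1/2
1/18: ceiling(18/1) = 18, use 1/18
Result: 5/9 = 1/2 + 1/18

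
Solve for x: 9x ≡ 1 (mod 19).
17

gcd(9, 19) = 1, so the inverse exists.
Extended Euclidean algorithm on (19, 9):
19 = 2 × 9 + 1  ⟹  1 = (1)·19 + (-2)·9
So (-2)·9 ≡ 1 (mod 19), i.e. 9^(-1) ≡ -2 ≡ 17 (mod 19).
Check: 9 × 17 = 153 ≡ 1 (mod 19)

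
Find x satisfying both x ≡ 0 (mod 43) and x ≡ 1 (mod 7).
43

Using Chinese Remainder Theorem:
M = 43 × 7 = 301
M1 = 7, M2 = 43
y1 = 7^(-1) mod 43 = 37
y2 = 43^(-1) mod 7 = 1
x = (0×7×37 + 1×43×1) mod 301 = 43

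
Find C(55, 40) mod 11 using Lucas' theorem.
0

Using Lucas' theorem:
Write n=55 and k=40 in base 11:
n in base 11: [5, 0]
k in base 11: [3, 7]
C(55,40) mod 11 = ∏ C(n_i, k_i) mod 11
Digit binomials (mod 11): C(5,3) = 10; C(0,7) = 0 (k_i > n_i)
Product: 10 × 0 = 0 ≡ 0 (mod 11)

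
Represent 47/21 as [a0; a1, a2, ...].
[2; 4, 5]

Euclidean algorithm steps:
47 = 2 × 21 + 5
21 = 4 × 5 + 1
5 = 5 × 1 + 0
Continued fraction: [2; 4, 5]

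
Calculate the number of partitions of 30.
5604

p(n) counts ways to write n as a sum of positive integers (order ignored).
Euler's pentagonal recurrence: p(k) = p(k-1) + p(k-2) - p(k-5) - p(k-7) + p(k-12) + p(k-15) - ... (offsets j(3j∓1)/2, signs ++--, p(0)=1, p(<0)=0).
DP table for k = 0..29: p(0)=1, p(1)=1, p(2)=2, p(3)=3, p(4)=5, p(5)=7, p(6)=11, p(7)=15, p(8)=22, p(9)=30, p(10)=42, p(11)=56, p(12)=77, p(13)=101, p(14)=135, p(15)=176, p(16)=231, p(17)=297, p(18)=385, p(19)=490, p(20)=627, p(21)=792, p(22)=1002, p(23)=1255, p(24)=1575, p(25)=1958, p(26)=2436, p(27)=3010, p(28)=3718, p(29)=4565.
Final step: p(30) = p(29) + p(28) - p(25) - p(23) + p(18) + p(15) - p(8) - p(4)
= 4565 + 3718 - 1958 - 1255 + 385 + 176 - 22 - 5
= 5604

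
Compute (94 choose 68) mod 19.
15

Using Lucas' theorem:
Write n=94 and k=68 in base 19:
n in base 19: [4, 18]
k in base 19: [3, 11]
C(94,68) mod 19 = ∏ C(n_i, k_i) mod 19
Digit binomials (mod 19): C(4,3) = 4; C(18,11) = 31824 ≡ 18
Product: 4 × 18 = 72 ≡ 15 (mod 19)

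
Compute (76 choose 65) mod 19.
0

Using Lucas' theorem:
Write n=76 and k=65 in base 19:
n in base 19: [4, 0]
k in base 19: [3, 8]
C(76,65) mod 19 = ∏ C(n_i, k_i) mod 19
Digit binomials (mod 19): C(4,3) = 4; C(0,8) = 0 (k_i > n_i)
Product: 4 × 0 = 0 ≡ 0 (mod 19)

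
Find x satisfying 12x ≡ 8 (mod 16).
x ≡ 2 (mod 4)

gcd(12, 16) = 4, which divides 8, so solutions exist.
Divide through by 4: 3x ≡ 2 (mod 4).
Find 3^(-1) mod 4 by the extended Euclidean algorithm:
4 = 1 × 3 + 1  ⟹  1 = (1)·4 + (-1)·3
So (-1)·3 ≡ 1 (mod 4), i.e. 3^(-1) ≡ -1 ≡ 3 (mod 4).
x ≡ 3 × 2 = 6 ≡ 2 (mod 4).
Check: 12 × 2 = 24 ≡ 8 (mod 16).
x ≡ 2 (mod 4), giving 4 solutions mod 16.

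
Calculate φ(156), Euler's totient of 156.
48

156 = 2^2 × 3 × 13
φ(n) = n × ∏(1 - 1/p) for each prime p dividing n
φ(156) = 156 × (1 - 1/2) × (1 - 1/3) × (1 - 1/13) = 48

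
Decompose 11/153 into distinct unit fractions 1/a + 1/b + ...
1/14 + 1/2142

Greedy algorithm:
11/153: ceiling(153/11) = 14, use 1/14
1/2142: ceiling(2142/1) = 2142, use 1/2142
Result: 11/153 = 1/14 + 1/2142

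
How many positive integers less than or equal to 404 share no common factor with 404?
200

404 = 2^2 × 101
φ(n) = n × ∏(1 - 1/p) for each prime p dividing n
φ(404) = 404 × (1 - 1/2) × (1 - 1/101) = 200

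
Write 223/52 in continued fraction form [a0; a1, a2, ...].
[4; 3, 2, 7]

Euclidean algorithm steps:
223 = 4 × 52 + 15
52 = 3 × 15 + 7
15 = 2 × 7 + 1
7 = 7 × 1 + 0
Continued fraction: [4; 3, 2, 7]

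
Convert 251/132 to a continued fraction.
[1; 1, 9, 6, 2]

Euclidean algorithm steps:
251 = 1 × 132 + 119
132 = 1 × 119 + 13
119 = 9 × 13 + 2
13 = 6 × 2 + 1
2 = 2 × 1 + 0
Continued fraction: [1; 1, 9, 6, 2]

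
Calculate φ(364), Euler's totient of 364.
144

364 = 2^2 × 7 × 13
φ(n) = n × ∏(1 - 1/p) for each prime p dividing n
φ(364) = 364 × (1 - 1/2) × (1 - 1/7) × (1 - 1/13) = 144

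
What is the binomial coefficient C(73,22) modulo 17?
4

Using Lucas' theorem:
Write n=73 and k=22 in base 17:
n in base 17: [4, 5]
k in base 17: [1, 5]
C(73,22) mod 17 = ∏ C(n_i, k_i) mod 17
Digit binomials (mod 17): C(4,1) = 4; C(5,5) = 1
Product: 4 × 1 = 4 ≡ 4 (mod 17)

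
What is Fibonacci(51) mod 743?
736

Matrix identity: Q^n = [[F_(n+1), F_n], [F_n, F_(n-1)]] with Q = [[1,1],[1,0]].
n = 51 = 110011₂. Square-and-multiply, entries mod 743:
Q^1 = [[1,1],[1,0]]
Q^3 = (Q^1)²·Q = [[3,2],[2,1]]
Q^6 = (Q^3)² = [[13,8],[8,5]]
Q^12 = (Q^6)² = [[233,144],[144,89]]
Q^25 = (Q^12)²·Q = [[284,725],[725,302]]
Q^51 = (Q^25)²·Q = [[590,736],[736,597]]
F_51 mod 743 = Q^51[0][1] = 736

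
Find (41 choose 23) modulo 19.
0

Using Lucas' theorem:
Write n=41 and k=23 in base 19:
n in base 19: [2, 3]
k in base 19: [1, 4]
C(41,23) mod 19 = ∏ C(n_i, k_i) mod 19
Digit binomials (mod 19): C(2,1) = 2; C(3,4) = 0 (k_i > n_i)
Product: 2 × 0 = 0 ≡ 0 (mod 19)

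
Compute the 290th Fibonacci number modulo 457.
29

Matrix identity: Q^n = [[F_(n+1), F_n], [F_n, F_(n-1)]] with Q = [[1,1],[1,0]].
n = 290 = 100100010₂. Square-and-multiply, entries mod 457:
Q^1 = [[1,1],[1,0]]
Q^2 = (Q^1)² = [[2,1],[1,1]]
Q^4 = (Q^2)² = [[5,3],[3,2]]
Q^9 = (Q^4)²·Q = [[55,34],[34,21]]
Q^18 = (Q^9)² = [[68,299],[299,226]]
Q^36 = (Q^18)² = [[340,162],[162,178]]
Q^72 = (Q^36)² = [[174,285],[285,346]]
Q^145 = (Q^72)²·Q = [[125,450],[450,132]]
Q^290 = (Q^145)² = [[136,29],[29,107]]
F_290 mod 457 = Q^290[0][1] = 29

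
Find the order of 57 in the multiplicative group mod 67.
66

67 is prime, so ord(57) divides φ(67) = 66.
Divisors of 66: 1, 2, 3, 6, 11, 22, 33, 66.
Repeated squaring: 57^1 ≡ 57, 57^2 ≡ 33, 57^4 ≡ 17, 57^8 ≡ 21, 57^16 ≡ 39, 57^32 ≡ 47, 57^64 ≡ 65 (mod 67).
Test 57^d mod 67 for each divisor d in increasing order:
57^1 ≡ 57
57^2 ≡ 33
57^3 = 57^2·57^1 ≡ 5
57^6 = 57^4·57^2 ≡ 25
57^11 = 57^8·57^2·57^1 ≡ 38
57^22 = 57^16·57^4·57^2 ≡ 37
57^33 = 57^32·57^1 ≡ 66
57^66 = 57^64·57^2 ≡ 1  ← first divisor giving 1
The order is 66.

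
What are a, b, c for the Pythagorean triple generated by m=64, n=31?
(3135, 3968, 5057)

Euclid's formula: a = m² - n², b = 2mn, c = m² + n²
m = 64, n = 31
a = 64² - 31² = 4096 - 961 = 3135
b = 2 × 64 × 31 = 3968
c = 64² + 31² = 4096 + 961 = 5057
Verification: 3135² + 3968² = 9828225 + 15745024 = 25573249 = 5057² ✓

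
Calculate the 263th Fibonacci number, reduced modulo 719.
541

Matrix identity: Q^n = [[F_(n+1), F_n], [F_n, F_(n-1)]] with Q = [[1,1],[1,0]].
n = 263 = 100000111₂. Square-and-multiply, entries mod 719:
Q^1 = [[1,1],[1,0]]
Q^2 = (Q^1)² = [[2,1],[1,1]]
Q^4 = (Q^2)² = [[5,3],[3,2]]
Q^8 = (Q^4)² = [[34,21],[21,13]]
Q^16 = (Q^8)² = [[159,268],[268,610]]
Q^32 = (Q^16)² = [[40,458],[458,301]]
Q^65 = (Q^32)²·Q = [[133,697],[697,155]]
Q^131 = (Q^65)²·Q = [[333,198],[198,135]]
Q^263 = (Q^131)²·Q = [[454,541],[541,632]]
F_263 mod 719 = Q^263[0][1] = 541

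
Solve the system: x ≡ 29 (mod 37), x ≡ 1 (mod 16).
177

Using Chinese Remainder Theorem:
M = 37 × 16 = 592
M1 = 16, M2 = 37
y1 = 16^(-1) mod 37 = 7
y2 = 37^(-1) mod 16 = 13
x = (29×16×7 + 1×37×13) mod 592 = 177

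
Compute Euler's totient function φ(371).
312

371 = 7 × 53
φ(n) = n × ∏(1 - 1/p) for each prime p dividing n
φ(371) = 371 × (1 - 1/7) × (1 - 1/53) = 312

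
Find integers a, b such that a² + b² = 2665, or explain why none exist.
8² + 51² (a=8, b=51)

Factorization: 2665 = 5 × 13 × 41
By Fermat: n is sum of two squares iff every prime p ≡ 3 (mod 4) appears to even power.
All primes ≡ 3 (mod 4) appear to even power.
Search a = 0, 1, 2, … for 2665 - a² a perfect square: first hit at a = 8: 2665 - 64 = 2601 = 51².
2665 = 8² + 51² = 64 + 2601 ✓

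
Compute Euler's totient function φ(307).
306

307 = 307
φ(n) = n × ∏(1 - 1/p) for each prime p dividing n
φ(307) = 307 × (1 - 1/307) = 306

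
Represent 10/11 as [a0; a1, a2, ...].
[0; 1, 10]

Euclidean algorithm steps:
10 = 0 × 11 + 10
11 = 1 × 10 + 1
10 = 10 × 1 + 0
Continued fraction: [0; 1, 10]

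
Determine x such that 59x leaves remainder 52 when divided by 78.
x ≡ 26 (mod 78)

gcd(59, 78) = 1, which divides 52, so solutions exist.
Find 59^(-1) mod 78 by the extended Euclidean algorithm:
78 = 1 × 59 + 19  ⟹  19 = (1)·78 + (-1)·59
59 = 3 × 19 + 2  ⟹  2 = (-3)·78 + (4)·59
19 = 9 × 2 + 1  ⟹  1 = (28)·78 + (-37)·59
So (-37)·59 ≡ 1 (mod 78), i.e. 59^(-1) ≡ -37 ≡ 41 (mod 78).
x ≡ 41 × 52 = 2132 ≡ 26 (mod 78).
Check: 59 × 26 = 1534 ≡ 52 (mod 78).
Unique solution: x ≡ 26 (mod 78)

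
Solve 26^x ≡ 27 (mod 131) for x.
114

Baby-step giant-step with step n = ⌈√131⌉ = 12.
Baby steps 26^j mod 131 (j:value) for j=0..11: 0:1, 1:26, 2:21, 3:22, 4:48, 5:69, 6:91, 7:8, 8:77, 9:37, 10:45, 11:122.
Giant-step multiplier: 26^(-12) ≡ 26^(130-12) = 26^118 ≡ 117 (mod 131).
Giant steps γ_i = 27·117^i mod 131: γ_0=27, γ_1=15, γ_2=52, γ_3=58, γ_4=105, γ_5=102, γ_6=13, γ_7=80, γ_8=59, γ_9=91 (in table at j=6).
x = i·n + j = 9·12 + 6 = 114.
Check: 26^114 ≡ 27 (mod 131).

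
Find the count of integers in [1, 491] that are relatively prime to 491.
490

491 = 491
φ(n) = n × ∏(1 - 1/p) for each prime p dividing n
φ(491) = 491 × (1 - 1/491) = 490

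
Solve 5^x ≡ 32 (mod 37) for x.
19

Baby-step giant-step with step n = ⌈√37⌉ = 7.
Baby steps 5^j mod 37 (j:value) for j=0..6: 0:1, 1:5, 2:25, 3:14, 4:33, 5:17, 6:11.
Giant-step multiplier: 5^(-7) ≡ 5^(36-7) = 5^29 ≡ 35 (mod 37).
Giant steps γ_i = 32·35^i mod 37: γ_0=32, γ_1=10, γ_2=17 (in table at j=5).
x = i·n + j = 2·7 + 5 = 19.
Check: 5^19 ≡ 32 (mod 37).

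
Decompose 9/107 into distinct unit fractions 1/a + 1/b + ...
1/12 + 1/1284

Greedy algorithm:
9/107: ceiling(107/9) = 12, use 1/12
1/1284: ceiling(1284/1) = 1284, use 1/1284
Result: 9/107 = 1/12 + 1/1284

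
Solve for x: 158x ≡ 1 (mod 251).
224

gcd(158, 251) = 1, so the inverse exists.
Extended Euclidean algorithm on (251, 158):
251 = 1 × 158 + 93  ⟹  93 = (1)·251 + (-1)·158
158 = 1 × 93 + 65  ⟹  65 = (-1)·251 + (2)·158
93 = 1 × 65 + 28  ⟹  28 = (2)·251 + (-3)·158
65 = 2 × 28 + 9  ⟹  9 = (-5)·251 + (8)·158
28 = 3 × 9 + 1  ⟹  1 = (17)·251 + (-27)·158
So (-27)·158 ≡ 1 (mod 251), i.e. 158^(-1) ≡ -27 ≡ 224 (mod 251).
Check: 158 × 224 = 35392 ≡ 1 (mod 251)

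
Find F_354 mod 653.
128

Matrix identity: Q^n = [[F_(n+1), F_n], [F_n, F_(n-1)]] with Q = [[1,1],[1,0]].
n = 354 = 101100010₂. Square-and-multiply, entries mod 653:
Q^1 = [[1,1],[1,0]]
Q^2 = (Q^1)² = [[2,1],[1,1]]
Q^5 = (Q^2)²·Q = [[8,5],[5,3]]
Q^11 = (Q^5)²·Q = [[144,89],[89,55]]
Q^22 = (Q^11)² = [[578,80],[80,498]]
Q^44 = (Q^22)² = [[271,537],[537,387]]
Q^88 = (Q^44)² = [[48,73],[73,628]]
Q^177 = (Q^88)²·Q = [[170,450],[450,373]]
Q^354 = (Q^177)² = [[238,128],[128,110]]
F_354 mod 653 = Q^354[0][1] = 128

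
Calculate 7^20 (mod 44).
1

Repeated squaring. Binary of 20 = 10100.
7^1 ≡ 7 (mod 44); 7^2 ≡ 5 (mod 44); 7^4 ≡ 25 (mod 44); 7^8 ≡ 9 (mod 44); 7^16 ≡ 37 (mod 44)
7^20 = 7^4 × 7^16 ≡ 1 (mod 44)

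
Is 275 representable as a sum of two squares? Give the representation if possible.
Not possible

Factorization: 275 = 5^2 × 11
By Fermat: n is sum of two squares iff every prime p ≡ 3 (mod 4) appears to even power.
Prime(s) ≡ 3 (mod 4) with odd exponent: [(11, 1)]
Therefore 275 cannot be expressed as a² + b².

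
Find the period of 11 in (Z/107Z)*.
53

107 is prime, so ord(11) divides φ(107) = 106.
Divisors of 106: 1, 2, 53, 106.
Repeated squaring: 11^1 ≡ 11, 11^2 ≡ 14, 11^4 ≡ 89, 11^8 ≡ 3, 11^16 ≡ 9, 11^32 ≡ 81, 11^64 ≡ 34 (mod 107).
Test 11^d mod 107 for each divisor d in increasing order:
11^1 ≡ 11
11^2 ≡ 14
11^53 = 11^32·11^16·11^4·11^1 ≡ 1  ← first divisor giving 1
The order is 53.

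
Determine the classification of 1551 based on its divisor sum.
deficient

Proper divisors of 1551: sum = 1 + 3 + 11 + 33 + 47 + 141 + 517 = 753
Since 753 < 1551, 1551 is deficient.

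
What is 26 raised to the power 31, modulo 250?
26

Repeated squaring. Binary of 31 = 11111.
26^1 ≡ 26 (mod 250); 26^2 ≡ 176 (mod 250); 26^4 ≡ 226 (mod 250); 26^8 ≡ 76 (mod 250); 26^16 ≡ 26 (mod 250)
26^31 = 26^1 × 26^2 × 26^4 × 26^8 × 26^16 ≡ 26 (mod 250)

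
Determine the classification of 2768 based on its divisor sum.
deficient

Proper divisors of 2768: sum = 1 + 2 + 4 + 8 + 16 + 173 + 346 + 692 + 1384 = 2626
Since 2626 < 2768, 2768 is deficient.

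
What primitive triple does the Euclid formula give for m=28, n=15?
(559, 840, 1009)

Euclid's formula: a = m² - n², b = 2mn, c = m² + n²
m = 28, n = 15
a = 28² - 15² = 784 - 225 = 559
b = 2 × 28 × 15 = 840
c = 28² + 15² = 784 + 225 = 1009
Verification: 559² + 840² = 312481 + 705600 = 1018081 = 1009² ✓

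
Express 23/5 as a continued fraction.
[4; 1, 1, 2]

Euclidean algorithm steps:
23 = 4 × 5 + 3
5 = 1 × 3 + 2
3 = 1 × 2 + 1
2 = 2 × 1 + 0
Continued fraction: [4; 1, 1, 2]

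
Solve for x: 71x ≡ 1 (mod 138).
35

gcd(71, 138) = 1, so the inverse exists.
Extended Euclidean algorithm on (138, 71):
138 = 1 × 71 + 67  ⟹  67 = (1)·138 + (-1)·71
71 = 1 × 67 + 4  ⟹  4 = (-1)·138 + (2)·71
67 = 16 × 4 + 3  ⟹  3 = (17)·138 + (-33)·71
4 = 1 × 3 + 1  ⟹  1 = (-18)·138 + (35)·71
So (35)·71 ≡ 1 (mod 138), i.e. 71^(-1) ≡ 35 (mod 138).
Check: 71 × 35 = 2485 ≡ 1 (mod 138)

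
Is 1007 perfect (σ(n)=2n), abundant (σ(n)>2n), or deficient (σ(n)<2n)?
deficient

Proper divisors of 1007: sum = 1 + 19 + 53 = 73
Since 73 < 1007, 1007 is deficient.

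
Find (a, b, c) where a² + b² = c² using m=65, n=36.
(2929, 4680, 5521)

Euclid's formula: a = m² - n², b = 2mn, c = m² + n²
m = 65, n = 36
a = 65² - 36² = 4225 - 1296 = 2929
b = 2 × 65 × 36 = 4680
c = 65² + 36² = 4225 + 1296 = 5521
Verification: 2929² + 4680² = 8579041 + 21902400 = 30481441 = 5521² ✓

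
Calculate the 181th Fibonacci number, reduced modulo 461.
2

Matrix identity: Q^n = [[F_(n+1), F_n], [F_n, F_(n-1)]] with Q = [[1,1],[1,0]].
n = 181 = 10110101₂. Square-and-multiply, entries mod 461:
Q^1 = [[1,1],[1,0]]
Q^2 = (Q^1)² = [[2,1],[1,1]]
Q^5 = (Q^2)²·Q = [[8,5],[5,3]]
Q^11 = (Q^5)²·Q = [[144,89],[89,55]]
Q^22 = (Q^11)² = [[75,193],[193,343]]
Q^45 = (Q^22)²·Q = [[0,1],[1,460]]
Q^90 = (Q^45)² = [[1,460],[460,2]]
Q^181 = (Q^90)²·Q = [[460,2],[2,458]]
F_181 mod 461 = Q^181[0][1] = 2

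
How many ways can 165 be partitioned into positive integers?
172389800255

p(n) counts ways to write n as a sum of positive integers (order ignored).
Euler's pentagonal recurrence: p(k) = p(k-1) + p(k-2) - p(k-5) - p(k-7) + p(k-12) + p(k-15) - ... (offsets j(3j∓1)/2, signs ++--, p(0)=1, p(<0)=0).
DP table for k = 0..164: p(0)=1, p(1)=1, p(2)=2, p(3)=3, p(4)=5, p(5)=7, p(6)=11, p(7)=15, p(8)=22, p(9)=30, p(10)=42, p(11)=56, p(12)=77, p(13)=101, p(14)=135, p(15)=176, p(16)=231, p(17)=297, p(18)=385, p(19)=490, p(20)=627, p(21)=792, p(22)=1002, p(23)=1255, p(24)=1575, p(25)=1958, p(26)=2436, p(27)=3010, p(28)=3718, p(29)=4565, p(30)=5604, p(31)=6842, p(32)=8349, p(33)=10143, p(34)=12310, p(35)=14883, p(36)=17977, p(37)=21637, p(38)=26015, p(39)=31185, p(40)=37338, p(41)=44583, p(42)=53174, p(43)=63261, p(44)=75175, p(45)=89134, p(46)=105558, p(47)=124754, p(48)=147273, p(49)=173525, p(50)=204226, p(51)=239943, p(52)=281589, p(53)=329931, p(54)=386155, p(55)=451276, p(56)=526823, p(57)=614154, p(58)=715220, p(59)=831820, p(60)=966467, p(61)=1121505, p(62)=1300156, p(63)=1505499, p(64)=1741630, p(65)=2012558, p(66)=2323520, p(67)=2679689, p(68)=3087735, p(69)=3554345, p(70)=4087968, p(71)=4697205, p(72)=5392783, p(73)=6185689, p(74)=7089500, p(75)=8118264, p(76)=9289091, p(77)=10619863, p(78)=12132164, p(79)=13848650, p(80)=15796476, p(81)=18004327, p(82)=20506255, p(83)=23338469, p(84)=26543660, p(85)=30167357, p(86)=34262962, p(87)=38887673, p(88)=44108109, p(89)=49995925, p(90)=56634173, p(91)=64112359, p(92)=72533807, p(93)=82010177, p(94)=92669720, p(95)=104651419, p(96)=118114304, p(97)=133230930, p(98)=150198136, p(99)=169229875, p(100)=190569292, p(101)=214481126, p(102)=241265379, p(103)=271248950, p(104)=304801365, p(105)=342325709, p(106)=384276336, p(107)=431149389, p(108)=483502844, p(109)=541946240, p(110)=607163746, p(111)=679903203, p(112)=761002156, p(113)=851376628, p(114)=952050665, p(115)=1064144451, p(116)=1188908248, p(117)=1327710076, p(118)=1482074143, p(119)=1653668665, p(120)=1844349560, p(121)=2056148051, p(122)=2291320912, p(123)=2552338241, p(124)=2841940500, p(125)=3163127352, p(126)=3519222692, p(127)=3913864295, p(128)=4351078600, p(129)=4835271870, p(130)=5371315400, p(131)=5964539504, p(132)=6620830889, p(133)=7346629512, p(134)=8149040695, p(135)=9035836076, p(136)=10015581680, p(137)=11097645016, p(138)=12292341831, p(139)=13610949895, p(140)=15065878135, p(141)=16670689208, p(142)=18440293320, p(143)=20390982757, p(144)=22540654445, p(145)=24908858009, p(146)=27517052599, p(147)=30388671978, p(148)=33549419497, p(149)=37027355200, p(150)=40853235313, p(151)=45060624582, p(152)=49686288421, p(153)=54770336324, p(154)=60356673280, p(155)=66493182097, p(156)=73232243759, p(157)=80630964769, p(158)=88751778802, p(159)=97662728555, p(160)=107438159466, p(161)=118159068427, p(162)=129913904637, p(163)=142798995930, p(164)=156919475295.
Final step: p(165) = p(164) + p(163) - p(160) - p(158) + p(153) + p(150) - p(143) - p(139) + p(130) + p(125) - p(114) - p(108) + p(95) + p(88) - p(73) - p(65) + p(48) + p(39) - p(20) - p(10)
= 156919475295 + 142798995930 - 107438159466 - 88751778802 + 54770336324 + 40853235313 - 20390982757 - 13610949895 + 5371315400 + 3163127352 - 952050665 - 483502844 + 104651419 + 44108109 - 6185689 - 2012558 + 147273 + 31185 - 627 - 42
= 172389800255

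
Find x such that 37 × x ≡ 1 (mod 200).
173

gcd(37, 200) = 1, so the inverse exists.
Extended Euclidean algorithm on (200, 37):
200 = 5 × 37 + 15  ⟹  15 = (1)·200 + (-5)·37
37 = 2 × 15 + 7  ⟹  7 = (-2)·200 + (11)·37
15 = 2 × 7 + 1  ⟹  1 = (5)·200 + (-27)·37
So (-27)·37 ≡ 1 (mod 200), i.e. 37^(-1) ≡ -27 ≡ 173 (mod 200).
Check: 37 × 173 = 6401 ≡ 1 (mod 200)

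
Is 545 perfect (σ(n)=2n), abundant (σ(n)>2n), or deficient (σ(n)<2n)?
deficient

Proper divisors of 545: sum = 1 + 5 + 109 = 115
Since 115 < 545, 545 is deficient.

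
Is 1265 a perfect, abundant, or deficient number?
deficient

Proper divisors of 1265: sum = 1 + 5 + 11 + 23 + 55 + 115 + 253 = 463
Since 463 < 1265, 1265 is deficient.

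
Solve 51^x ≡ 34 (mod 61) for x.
36

Baby-step giant-step with step n = ⌈√61⌉ = 8.
Baby steps 51^j mod 61 (j:value) for j=0..7: 0:1, 1:51, 2:39, 3:37, 4:57, 5:40, 6:27, 7:35.
Giant-step multiplier: 51^(-8) ≡ 51^(60-8) = 51^52 ≡ 42 (mod 61).
Giant steps γ_i = 34·42^i mod 61: γ_0=34, γ_1=25, γ_2=13, γ_3=58, γ_4=57 (in table at j=4).
x = i·n + j = 4·8 + 4 = 36.
Check: 51^36 ≡ 34 (mod 61).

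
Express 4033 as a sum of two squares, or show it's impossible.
8² + 63² (a=8, b=63)

Factorization: 4033 = 37 × 109
By Fermat: n is sum of two squares iff every prime p ≡ 3 (mod 4) appears to even power.
All primes ≡ 3 (mod 4) appear to even power.
Search a = 0, 1, 2, … for 4033 - a² a perfect square: first hit at a = 8: 4033 - 64 = 3969 = 63².
4033 = 8² + 63² = 64 + 3969 ✓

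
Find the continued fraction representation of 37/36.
[1; 36]

Euclidean algorithm steps:
37 = 1 × 36 + 1
36 = 36 × 1 + 0
Continued fraction: [1; 36]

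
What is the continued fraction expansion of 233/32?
[7; 3, 1, 1, 4]

Euclidean algorithm steps:
233 = 7 × 32 + 9
32 = 3 × 9 + 5
9 = 1 × 5 + 4
5 = 1 × 4 + 1
4 = 4 × 1 + 0
Continued fraction: [7; 3, 1, 1, 4]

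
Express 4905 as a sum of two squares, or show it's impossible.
12² + 69² (a=12, b=69)

Factorization: 4905 = 3^2 × 5 × 109
By Fermat: n is sum of two squares iff every prime p ≡ 3 (mod 4) appears to even power.
All primes ≡ 3 (mod 4) appear to even power.
Search a = 0, 1, 2, … for 4905 - a² a perfect square: first hit at a = 12: 4905 - 144 = 4761 = 69².
4905 = 12² + 69² = 144 + 4761 ✓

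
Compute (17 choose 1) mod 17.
0

Using Lucas' theorem:
Write n=17 and k=1 in base 17:
n in base 17: [1, 0]
k in base 17: [0, 1]
C(17,1) mod 17 = ∏ C(n_i, k_i) mod 17
Digit binomials (mod 17): C(1,0) = 1; C(0,1) = 0 (k_i > n_i)
Product: 1 × 0 = 0 ≡ 0 (mod 17)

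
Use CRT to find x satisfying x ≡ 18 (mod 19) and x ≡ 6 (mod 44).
94

Using Chinese Remainder Theorem:
M = 19 × 44 = 836
M1 = 44, M2 = 19
y1 = 44^(-1) mod 19 = 16
y2 = 19^(-1) mod 44 = 7
x = (18×44×16 + 6×19×7) mod 836 = 94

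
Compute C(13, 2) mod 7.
1

Using Lucas' theorem:
Write n=13 and k=2 in base 7:
n in base 7: [1, 6]
k in base 7: [0, 2]
C(13,2) mod 7 = ∏ C(n_i, k_i) mod 7
Digit binomials (mod 7): C(1,0) = 1; C(6,2) = 15 ≡ 1
Product: 1 × 1 = 1 ≡ 1 (mod 7)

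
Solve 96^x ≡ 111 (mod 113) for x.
36

Baby-step giant-step with step n = ⌈√113⌉ = 11.
Baby steps 96^j mod 113 (j:value) for j=0..10: 0:1, 1:96, 2:63, 3:59, 4:14, 5:101, 6:91, 7:35, 8:83, 9:58, 10:31.
Giant-step multiplier: 96^(-11) ≡ 96^(112-11) = 96^101 ≡ 3 (mod 113).
Giant steps γ_i = 111·3^i mod 113: γ_0=111, γ_1=107, γ_2=95, γ_3=59 (in table at j=3).
x = i·n + j = 3·11 + 3 = 36.
Check: 96^36 ≡ 111 (mod 113).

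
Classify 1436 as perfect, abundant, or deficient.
deficient

Proper divisors of 1436: sum = 1 + 2 + 4 + 359 + 718 = 1084
Since 1084 < 1436, 1436 is deficient.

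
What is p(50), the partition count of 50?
204226

p(n) counts ways to write n as a sum of positive integers (order ignored).
Euler's pentagonal recurrence: p(k) = p(k-1) + p(k-2) - p(k-5) - p(k-7) + p(k-12) + p(k-15) - ... (offsets j(3j∓1)/2, signs ++--, p(0)=1, p(<0)=0).
DP table for k = 0..49: p(0)=1, p(1)=1, p(2)=2, p(3)=3, p(4)=5, p(5)=7, p(6)=11, p(7)=15, p(8)=22, p(9)=30, p(10)=42, p(11)=56, p(12)=77, p(13)=101, p(14)=135, p(15)=176, p(16)=231, p(17)=297, p(18)=385, p(19)=490, p(20)=627, p(21)=792, p(22)=1002, p(23)=1255, p(24)=1575, p(25)=1958, p(26)=2436, p(27)=3010, p(28)=3718, p(29)=4565, p(30)=5604, p(31)=6842, p(32)=8349, p(33)=10143, p(34)=12310, p(35)=14883, p(36)=17977, p(37)=21637, p(38)=26015, p(39)=31185, p(40)=37338, p(41)=44583, p(42)=53174, p(43)=63261, p(44)=75175, p(45)=89134, p(46)=105558, p(47)=124754, p(48)=147273, p(49)=173525.
Final step: p(50) = p(49) + p(48) - p(45) - p(43) + p(38) + p(35) - p(28) - p(24) + p(15) + p(10)
= 173525 + 147273 - 89134 - 63261 + 26015 + 14883 - 3718 - 1575 + 176 + 42
= 204226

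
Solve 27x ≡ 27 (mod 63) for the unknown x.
x ≡ 1 (mod 7)

gcd(27, 63) = 9, which divides 27, so solutions exist.
Divide through by 9: 3x ≡ 3 (mod 7).
Find 3^(-1) mod 7 by the extended Euclidean algorithm:
7 = 2 × 3 + 1  ⟹  1 = (1)·7 + (-2)·3
So (-2)·3 ≡ 1 (mod 7), i.e. 3^(-1) ≡ -2 ≡ 5 (mod 7).
x ≡ 5 × 3 = 15 ≡ 1 (mod 7).
Check: 27 × 1 = 27 ≡ 27 (mod 63).
x ≡ 1 (mod 7), giving 9 solutions mod 63.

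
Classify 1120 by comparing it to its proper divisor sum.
abundant

Proper divisors of 1120: sum = 1 + 2 + 4 + 5 + 7 + 8 + 10 + 14 + ... + 160 + 224 + 280 + 560 (23 divisors) = 1904
Since 1904 > 1120, 1120 is abundant.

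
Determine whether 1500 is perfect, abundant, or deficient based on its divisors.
abundant

Proper divisors of 1500: sum = 1 + 2 + 3 + 4 + 5 + 6 + 10 + 12 + ... + 300 + 375 + 500 + 750 (23 divisors) = 2868
Since 2868 > 1500, 1500 is abundant.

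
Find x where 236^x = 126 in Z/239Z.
101

Baby-step giant-step with step n = ⌈√239⌉ = 16.
Baby steps 236^j mod 239 (j:value) for j=0..15: 0:1, 1:236, 2:9, 3:212, 4:81, 5:235, 6:12, 7:203, 8:108, 9:154, 10:16, 11:191, 12:144, 13:46, 14:101, 15:175.
Giant-step multiplier: 236^(-16) ≡ 236^(238-16) = 236^222 ≡ 61 (mod 239).
Giant steps γ_i = 126·61^i mod 239: γ_0=126, γ_1=38, γ_2=167, γ_3=149, γ_4=7, γ_5=188, γ_6=235 (in table at j=5).
x = i·n + j = 6·16 + 5 = 101.
Check: 236^101 ≡ 126 (mod 239).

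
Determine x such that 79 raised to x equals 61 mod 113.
6

Baby-step giant-step with step n = ⌈√113⌉ = 11.
Baby steps 79^j mod 113 (j:value) for j=0..10: 0:1, 1:79, 2:26, 3:20, 4:111, 5:68, 6:61, 7:73, 8:4, 9:90, 10:104.
h = 61 is already in the table at j=6, so x = 6.
Check: 79^6 ≡ 61 (mod 113).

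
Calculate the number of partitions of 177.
522115831195

p(n) counts ways to write n as a sum of positive integers (order ignored).
Euler's pentagonal recurrence: p(k) = p(k-1) + p(k-2) - p(k-5) - p(k-7) + p(k-12) + p(k-15) - ... (offsets j(3j∓1)/2, signs ++--, p(0)=1, p(<0)=0).
DP table for k = 0..176: p(0)=1, p(1)=1, p(2)=2, p(3)=3, p(4)=5, p(5)=7, p(6)=11, p(7)=15, p(8)=22, p(9)=30, p(10)=42, p(11)=56, p(12)=77, p(13)=101, p(14)=135, p(15)=176, p(16)=231, p(17)=297, p(18)=385, p(19)=490, p(20)=627, p(21)=792, p(22)=1002, p(23)=1255, p(24)=1575, p(25)=1958, p(26)=2436, p(27)=3010, p(28)=3718, p(29)=4565, p(30)=5604, p(31)=6842, p(32)=8349, p(33)=10143, p(34)=12310, p(35)=14883, p(36)=17977, p(37)=21637, p(38)=26015, p(39)=31185, p(40)=37338, p(41)=44583, p(42)=53174, p(43)=63261, p(44)=75175, p(45)=89134, p(46)=105558, p(47)=124754, p(48)=147273, p(49)=173525, p(50)=204226, p(51)=239943, p(52)=281589, p(53)=329931, p(54)=386155, p(55)=451276, p(56)=526823, p(57)=614154, p(58)=715220, p(59)=831820, p(60)=966467, p(61)=1121505, p(62)=1300156, p(63)=1505499, p(64)=1741630, p(65)=2012558, p(66)=2323520, p(67)=2679689, p(68)=3087735, p(69)=3554345, p(70)=4087968, p(71)=4697205, p(72)=5392783, p(73)=6185689, p(74)=7089500, p(75)=8118264, p(76)=9289091, p(77)=10619863, p(78)=12132164, p(79)=13848650, p(80)=15796476, p(81)=18004327, p(82)=20506255, p(83)=23338469, p(84)=26543660, p(85)=30167357, p(86)=34262962, p(87)=38887673, p(88)=44108109, p(89)=49995925, p(90)=56634173, p(91)=64112359, p(92)=72533807, p(93)=82010177, p(94)=92669720, p(95)=104651419, p(96)=118114304, p(97)=133230930, p(98)=150198136, p(99)=169229875, p(100)=190569292, p(101)=214481126, p(102)=241265379, p(103)=271248950, p(104)=304801365, p(105)=342325709, p(106)=384276336, p(107)=431149389, p(108)=483502844, p(109)=541946240, p(110)=607163746, p(111)=679903203, p(112)=761002156, p(113)=851376628, p(114)=952050665, p(115)=1064144451, p(116)=1188908248, p(117)=1327710076, p(118)=1482074143, p(119)=1653668665, p(120)=1844349560, p(121)=2056148051, p(122)=2291320912, p(123)=2552338241, p(124)=2841940500, p(125)=3163127352, p(126)=3519222692, p(127)=3913864295, p(128)=4351078600, p(129)=4835271870, p(130)=5371315400, p(131)=5964539504, p(132)=6620830889, p(133)=7346629512, p(134)=8149040695, p(135)=9035836076, p(136)=10015581680, p(137)=11097645016, p(138)=12292341831, p(139)=13610949895, p(140)=15065878135, p(141)=16670689208, p(142)=18440293320, p(143)=20390982757, p(144)=22540654445, p(145)=24908858009, p(146)=27517052599, p(147)=30388671978, p(148)=33549419497, p(149)=37027355200, p(150)=40853235313, p(151)=45060624582, p(152)=49686288421, p(153)=54770336324, p(154)=60356673280, p(155)=66493182097, p(156)=73232243759, p(157)=80630964769, p(158)=88751778802, p(159)=97662728555, p(160)=107438159466, p(161)=118159068427, p(162)=129913904637, p(163)=142798995930, p(164)=156919475295, p(165)=172389800255, p(166)=189334822579, p(167)=207890420102, p(168)=228204732751, p(169)=250438925115, p(170)=274768617130, p(171)=301384802048, p(172)=330495499613, p(173)=362326859895, p(174)=397125074750, p(175)=435157697830, p(176)=476715857290.
Final step: p(177) = p(176) + p(175) - p(172) - p(170) + p(165) + p(162) - p(155) - p(151) + p(142) + p(137) - p(126) - p(120) + p(107) + p(100) - p(85) - p(77) + p(60) + p(51) - p(32) - p(22) + p(1)
= 476715857290 + 435157697830 - 330495499613 - 274768617130 + 172389800255 + 129913904637 - 66493182097 - 45060624582 + 18440293320 + 11097645016 - 3519222692 - 1844349560 + 431149389 + 190569292 - 30167357 - 10619863 + 966467 + 239943 - 8349 - 1002 + 1
= 522115831195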